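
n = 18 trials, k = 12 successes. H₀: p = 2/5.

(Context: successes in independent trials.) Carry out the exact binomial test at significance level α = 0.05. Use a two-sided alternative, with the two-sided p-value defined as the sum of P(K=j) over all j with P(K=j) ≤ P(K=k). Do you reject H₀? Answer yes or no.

reject H₀: yes

Exact binomial: n=18, k=12, p₀=2/5=0.4000
P(X=j) = C(n,j)·p₀^j·(1−p₀)^(n−j); p = Σ P(X=j) over j with P(X=j) ≤ P(X=12)
p-value (two-sided) = 0.02851
At α=0.05: p < α → reject H₀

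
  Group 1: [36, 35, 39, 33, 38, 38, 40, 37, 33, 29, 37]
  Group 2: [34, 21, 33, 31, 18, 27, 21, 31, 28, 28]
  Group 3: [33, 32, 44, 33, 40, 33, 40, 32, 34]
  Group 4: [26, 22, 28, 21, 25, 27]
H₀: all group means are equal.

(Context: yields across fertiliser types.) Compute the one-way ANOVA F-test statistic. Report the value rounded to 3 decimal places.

test statistic = 15.335

Group means [35.91, 27.20, 35.67, 24.83], grand mean 31.583
SSB = Σnᵢ(x̄ᵢ−x̄)² = 821.408; SSW = ΣΣ(x−x̄ᵢ)² = 571.342
MSB = 821.408/3 = 273.8025; MSW = 571.342/32 = 17.8545
F = MSB/MSW = 15.3353
df = (3, 32)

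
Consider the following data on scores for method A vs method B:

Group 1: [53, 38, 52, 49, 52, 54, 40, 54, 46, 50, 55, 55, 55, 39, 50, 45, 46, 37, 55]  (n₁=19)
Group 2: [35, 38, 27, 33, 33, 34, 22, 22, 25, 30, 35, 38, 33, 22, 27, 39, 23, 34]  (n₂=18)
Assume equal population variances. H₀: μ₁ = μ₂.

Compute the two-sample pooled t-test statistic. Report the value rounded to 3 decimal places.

x̄₁=48.684, s₁=6.272, n₁=19
x̄₂=30.556, s₂=5.923, n₂=18
s_p² = [18·6.272² + 17·5.923²]/35 = 37.2728
SE = √(s_p²·(1/19+1/18)) = 2.0081
t = (48.684−30.556)/2.0081 = 9.0278
df = 35

test statistic = 9.028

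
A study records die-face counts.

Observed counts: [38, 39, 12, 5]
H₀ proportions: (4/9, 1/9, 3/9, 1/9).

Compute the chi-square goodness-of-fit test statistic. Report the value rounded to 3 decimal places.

n = 94; E_i = n·p_i = [41.78, 10.44, 31.33, 10.44]
χ² = (38−41.78)²/41.78 + (39−10.44)²/10.44 + (12−31.33)²/31.33 + (5−10.44)²/10.44 = 93.1809
df = 3

test statistic = 93.181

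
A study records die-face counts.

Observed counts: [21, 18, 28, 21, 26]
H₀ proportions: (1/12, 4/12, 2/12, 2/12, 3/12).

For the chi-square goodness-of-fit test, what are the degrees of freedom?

df = k − 1 = 5 − 1 = 4

degrees of freedom = 4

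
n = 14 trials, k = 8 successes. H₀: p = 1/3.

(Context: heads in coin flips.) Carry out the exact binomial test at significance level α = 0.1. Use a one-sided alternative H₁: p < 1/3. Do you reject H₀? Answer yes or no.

Exact binomial: n=14, k=8, p₀=1/3=0.3333
P(X≤8) from Σ C(n,i)·p₀^i·(1−p₀)^(n−i)
p-value (one-sided, H₁ less) = 0.98257
At α=0.1: p ≥ α → fail to reject H₀

reject H₀: no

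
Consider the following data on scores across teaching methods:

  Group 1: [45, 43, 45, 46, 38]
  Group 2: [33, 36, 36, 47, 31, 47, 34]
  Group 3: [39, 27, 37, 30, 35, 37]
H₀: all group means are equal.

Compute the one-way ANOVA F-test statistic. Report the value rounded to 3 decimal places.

Group means [43.40, 37.71, 34.17], grand mean 38.111
SSB = Σnᵢ(x̄ᵢ−x̄)² = 234.316; SSW = ΣΣ(x−x̄ᵢ)² = 409.462
MSB = 234.316/2 = 117.1579; MSW = 409.462/15 = 27.2975
F = MSB/MSW = 4.2919
df = (2, 15)

test statistic = 4.292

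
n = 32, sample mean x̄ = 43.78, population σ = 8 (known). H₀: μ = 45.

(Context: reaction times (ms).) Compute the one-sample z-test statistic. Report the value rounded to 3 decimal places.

test statistic = -0.863

SE = σ/√n = 8/√32 = 1.4142
z = (x̄−μ₀)/SE = (43.78−45)/1.4142 = -0.8627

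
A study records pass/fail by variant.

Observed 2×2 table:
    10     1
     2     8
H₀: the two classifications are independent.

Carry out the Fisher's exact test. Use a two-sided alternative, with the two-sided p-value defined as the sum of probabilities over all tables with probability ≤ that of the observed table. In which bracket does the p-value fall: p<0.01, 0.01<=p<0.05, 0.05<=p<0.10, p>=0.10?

p-value bracket: p<0.01

Margins: r₁=11, r₂=10, c₁=12, c₂=9, n=21
p_obs = C(11,10)·C(10,2)/C(21,12); sum pmf over tables with pmf ≤ p_obs
p-value (two-sided) = 0.00191
→ bracket: p<0.01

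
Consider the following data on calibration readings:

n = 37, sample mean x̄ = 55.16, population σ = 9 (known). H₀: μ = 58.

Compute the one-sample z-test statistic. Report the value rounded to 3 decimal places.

test statistic = -1.919

SE = σ/√n = 9/√37 = 1.4796
z = (x̄−μ₀)/SE = (55.16−58)/1.4796 = -1.9194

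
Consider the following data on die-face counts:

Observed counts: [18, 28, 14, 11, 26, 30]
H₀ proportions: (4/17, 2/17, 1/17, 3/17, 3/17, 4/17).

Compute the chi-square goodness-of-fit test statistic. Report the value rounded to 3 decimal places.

test statistic = 28.231

n = 127; E_i = n·p_i = [29.88, 14.94, 7.47, 22.41, 22.41, 29.88]
χ² = (18−29.88)²/29.88 + (28−14.94)²/14.94 + (14−7.47)²/7.47 + (11−22.41)²/22.41 + (26−22.41)²/22.41 + (30−29.88)²/29.88 = 28.2310
df = 5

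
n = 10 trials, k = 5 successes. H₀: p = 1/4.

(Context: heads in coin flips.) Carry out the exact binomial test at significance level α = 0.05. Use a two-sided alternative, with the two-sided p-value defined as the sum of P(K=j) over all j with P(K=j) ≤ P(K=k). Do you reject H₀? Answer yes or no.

Exact binomial: n=10, k=5, p₀=1/4=0.2500
P(X=j) = C(n,j)·p₀^j·(1−p₀)^(n−j); p = Σ P(X=j) over j with P(X=j) ≤ P(X=5)
p-value (two-sided) = 0.13444
At α=0.05: p ≥ α → fail to reject H₀

reject H₀: no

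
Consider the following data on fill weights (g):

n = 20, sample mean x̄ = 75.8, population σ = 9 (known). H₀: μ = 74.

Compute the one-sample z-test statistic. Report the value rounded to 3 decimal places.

SE = σ/√n = 9/√20 = 2.0125
z = (x̄−μ₀)/SE = (75.8−74)/2.0125 = 0.8944

test statistic = 0.894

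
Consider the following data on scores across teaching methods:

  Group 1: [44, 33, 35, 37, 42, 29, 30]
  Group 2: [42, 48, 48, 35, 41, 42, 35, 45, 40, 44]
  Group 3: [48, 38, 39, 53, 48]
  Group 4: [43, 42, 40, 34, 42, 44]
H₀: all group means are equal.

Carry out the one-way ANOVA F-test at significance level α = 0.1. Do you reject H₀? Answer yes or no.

reject H₀: yes

Group means [35.71, 42.00, 45.20, 40.83], grand mean 40.750
SSB = Σnᵢ(x̄ᵢ−x̄)² = 292.188; SSW = ΣΣ(x−x̄ᵢ)² = 615.062
MSB = 292.188/3 = 97.3960; MSW = 615.062/24 = 25.6276
F = MSB/MSW = 3.8004
df = (3, 24)
p-value (upper-tail) = 0.02319
At α=0.1: p < α → reject H₀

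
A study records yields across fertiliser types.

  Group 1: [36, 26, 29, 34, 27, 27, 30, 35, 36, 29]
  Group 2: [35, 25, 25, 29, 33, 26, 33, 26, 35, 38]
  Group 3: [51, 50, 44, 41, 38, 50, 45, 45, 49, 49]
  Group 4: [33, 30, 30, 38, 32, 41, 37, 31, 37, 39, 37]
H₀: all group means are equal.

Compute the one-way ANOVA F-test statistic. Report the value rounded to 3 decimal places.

test statistic = 29.390

Group means [30.90, 30.50, 46.20, 35.00], grand mean 35.634
SSB = Σnᵢ(x̄ᵢ−x̄)² = 1608.512; SSW = ΣΣ(x−x̄ᵢ)² = 675.000
MSB = 1608.512/3 = 536.1707; MSW = 675.000/37 = 18.2432
F = MSB/MSW = 29.3901
df = (3, 37)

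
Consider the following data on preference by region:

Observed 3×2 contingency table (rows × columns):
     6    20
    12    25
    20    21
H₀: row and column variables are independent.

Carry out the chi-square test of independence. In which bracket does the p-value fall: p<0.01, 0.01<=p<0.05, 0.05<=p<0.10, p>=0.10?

p-value bracket: 0.05<=p<0.10

Row totals [26, 37, 41], col totals [38, 66], n=104
χ² = (6−9.50)²/9.50 + (20−16.50)²/16.50 + (12−13.52)²/13.52 + (25−23.48)²/23.48 + (20−14.98)²/14.98 + (21−26.02)²/26.02 = 4.9508
df = 2
p-value (upper-tail) = 0.08413
→ bracket: 0.05<=p<0.10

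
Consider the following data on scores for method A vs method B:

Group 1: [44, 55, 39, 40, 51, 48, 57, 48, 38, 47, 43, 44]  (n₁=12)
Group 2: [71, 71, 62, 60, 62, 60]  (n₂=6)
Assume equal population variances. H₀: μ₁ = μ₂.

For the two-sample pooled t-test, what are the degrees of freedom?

df = n₁ + n₂ − 2 = 12 + 6 − 2 = 16

degrees of freedom = 16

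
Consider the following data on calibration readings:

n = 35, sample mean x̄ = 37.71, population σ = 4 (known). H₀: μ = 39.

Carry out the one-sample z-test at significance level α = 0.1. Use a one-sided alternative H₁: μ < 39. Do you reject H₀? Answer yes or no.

SE = σ/√n = 4/√35 = 0.6761
z = (x̄−μ₀)/SE = (37.71−39)/0.6761 = -1.9079
p-value (one-sided, H₁ less) = 0.02820
At α=0.1: p < α → reject H₀

reject H₀: yes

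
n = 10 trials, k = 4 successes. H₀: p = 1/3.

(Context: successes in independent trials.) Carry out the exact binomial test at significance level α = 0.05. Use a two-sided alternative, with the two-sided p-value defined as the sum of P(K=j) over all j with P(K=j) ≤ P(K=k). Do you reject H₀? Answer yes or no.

reject H₀: no

Exact binomial: n=10, k=4, p₀=1/3=0.3333
P(X=j) = C(n,j)·p₀^j·(1−p₀)^(n−j); p = Σ P(X=j) over j with P(X=j) ≤ P(X=4)
p-value (two-sided) = 0.73988
At α=0.05: p ≥ α → fail to reject H₀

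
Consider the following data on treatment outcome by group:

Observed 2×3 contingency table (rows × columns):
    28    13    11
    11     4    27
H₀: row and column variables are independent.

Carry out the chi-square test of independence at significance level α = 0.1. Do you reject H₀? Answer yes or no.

reject H₀: yes

Row totals [52, 42], col totals [39, 17, 38], n=94
χ² = (28−21.57)²/21.57 + (13−9.40)²/9.40 + (11−21.02)²/21.02 + (11−17.43)²/17.43 + (4−7.60)²/7.60 + (27−16.98)²/16.98 = 18.0523
df = 2
p-value (upper-tail) = 0.00012
At α=0.1: p < α → reject H₀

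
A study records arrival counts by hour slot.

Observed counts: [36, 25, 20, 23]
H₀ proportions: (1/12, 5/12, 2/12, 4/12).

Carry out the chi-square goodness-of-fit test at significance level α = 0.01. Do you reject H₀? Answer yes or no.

reject H₀: yes

n = 104; E_i = n·p_i = [8.67, 43.33, 17.33, 34.67]
χ² = (36−8.67)²/8.67 + (25−43.33)²/43.33 + (20−17.33)²/17.33 + (23−34.67)²/34.67 = 98.2981
df = 3
p-value (upper-tail) = 0.00000
At α=0.01: p < α → reject H₀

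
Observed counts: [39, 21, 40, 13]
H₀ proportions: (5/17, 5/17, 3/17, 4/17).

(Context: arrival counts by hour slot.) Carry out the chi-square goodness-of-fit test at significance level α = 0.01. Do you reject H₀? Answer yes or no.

n = 113; E_i = n·p_i = [33.24, 33.24, 19.94, 26.59]
χ² = (39−33.24)²/33.24 + (21−33.24)²/33.24 + (40−19.94)²/19.94 + (13−26.59)²/26.59 = 32.6258
df = 3
p-value (upper-tail) = 0.00000
At α=0.01: p < α → reject H₀

reject H₀: yes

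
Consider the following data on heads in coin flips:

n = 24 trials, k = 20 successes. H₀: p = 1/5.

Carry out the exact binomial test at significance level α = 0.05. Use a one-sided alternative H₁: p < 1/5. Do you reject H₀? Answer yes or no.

reject H₀: no

Exact binomial: n=24, k=20, p₀=1/5=0.2000
P(X≤20) from Σ C(n,i)·p₀^i·(1−p₀)^(n−i)
p-value (one-sided, H₁ less) = 1.00000
At α=0.05: p ≥ α → fail to reject H₀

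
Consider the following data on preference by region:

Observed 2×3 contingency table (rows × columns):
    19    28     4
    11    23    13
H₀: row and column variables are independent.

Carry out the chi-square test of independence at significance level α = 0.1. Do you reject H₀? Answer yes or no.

Row totals [51, 47], col totals [30, 51, 17], n=98
χ² = (19−15.61)²/15.61 + (28−26.54)²/26.54 + (4−8.85)²/8.85 + (11−14.39)²/14.39 + (23−24.46)²/24.46 + (13−8.15)²/8.15 = 7.2370
df = 2
p-value (upper-tail) = 0.02682
At α=0.1: p < α → reject H₀

reject H₀: yes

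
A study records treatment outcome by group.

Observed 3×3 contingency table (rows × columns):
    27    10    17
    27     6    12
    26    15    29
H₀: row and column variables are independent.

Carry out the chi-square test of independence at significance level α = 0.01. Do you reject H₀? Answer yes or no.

reject H₀: no

Row totals [54, 45, 70], col totals [80, 31, 58], n=169
χ² = (27−25.56)²/25.56 + (10−9.91)²/9.91 + (17−18.53)²/18.53 + (27−21.30)²/21.30 + (6−8.25)²/8.25 + (12−15.44)²/15.44 + (26−33.14)²/33.14 + (15−12.84)²/12.84 + (29−24.02)²/24.02 = 6.0473
df = 4
p-value (upper-tail) = 0.19564
At α=0.01: p ≥ α → fail to reject H₀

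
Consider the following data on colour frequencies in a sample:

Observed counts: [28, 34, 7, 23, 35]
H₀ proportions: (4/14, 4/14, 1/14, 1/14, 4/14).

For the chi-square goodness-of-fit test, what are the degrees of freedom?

degrees of freedom = 4

df = k − 1 = 5 − 1 = 4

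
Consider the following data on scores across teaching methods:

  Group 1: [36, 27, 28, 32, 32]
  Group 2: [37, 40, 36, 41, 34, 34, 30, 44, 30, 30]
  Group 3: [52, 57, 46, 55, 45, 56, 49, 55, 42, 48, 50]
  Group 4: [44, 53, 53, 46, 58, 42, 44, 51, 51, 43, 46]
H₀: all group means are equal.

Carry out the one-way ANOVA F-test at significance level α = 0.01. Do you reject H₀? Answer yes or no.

Group means [31.00, 35.60, 50.45, 48.27], grand mean 43.162
SSB = Σnᵢ(x̄ᵢ−x̄)² = 2183.718; SSW = ΣΣ(x−x̄ᵢ)² = 787.309
MSB = 2183.718/3 = 727.9060; MSW = 787.309/33 = 23.8579
F = MSB/MSW = 30.5101
df = (3, 33)
p-value (upper-tail) = 0.00000
At α=0.01: p < α → reject H₀

reject H₀: yes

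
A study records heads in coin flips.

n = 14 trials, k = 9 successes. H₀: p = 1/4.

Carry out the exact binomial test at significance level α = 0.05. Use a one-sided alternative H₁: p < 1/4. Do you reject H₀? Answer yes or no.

reject H₀: no

Exact binomial: n=14, k=9, p₀=1/4=0.2500
P(X≤9) from Σ C(n,i)·p₀^i·(1−p₀)^(n−i)
p-value (one-sided, H₁ less) = 0.99966
At α=0.05: p ≥ α → fail to reject H₀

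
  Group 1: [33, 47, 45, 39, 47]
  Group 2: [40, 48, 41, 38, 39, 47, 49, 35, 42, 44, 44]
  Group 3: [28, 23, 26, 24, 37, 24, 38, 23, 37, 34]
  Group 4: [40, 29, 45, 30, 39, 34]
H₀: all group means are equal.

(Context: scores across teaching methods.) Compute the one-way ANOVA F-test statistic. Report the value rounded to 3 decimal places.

test statistic = 10.788

Group means [42.20, 42.45, 29.40, 36.17], grand mean 37.156
SSB = Σnᵢ(x̄ᵢ−x̄)² = 1043.458; SSW = ΣΣ(x−x̄ᵢ)² = 902.761
MSB = 1043.458/3 = 347.8194; MSW = 902.761/28 = 32.2415
F = MSB/MSW = 10.7880
df = (3, 28)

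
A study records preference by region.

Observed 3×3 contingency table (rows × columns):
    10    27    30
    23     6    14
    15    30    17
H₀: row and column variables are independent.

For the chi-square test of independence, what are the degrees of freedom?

degrees of freedom = 4

df = (r−1)(c−1) = (3−1)·(3−1) = 4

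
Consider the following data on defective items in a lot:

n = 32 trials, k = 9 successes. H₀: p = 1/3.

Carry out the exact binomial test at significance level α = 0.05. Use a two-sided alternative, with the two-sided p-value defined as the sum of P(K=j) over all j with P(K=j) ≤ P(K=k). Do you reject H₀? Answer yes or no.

reject H₀: no

Exact binomial: n=32, k=9, p₀=1/3=0.3333
P(X=j) = C(n,j)·p₀^j·(1−p₀)^(n−j); p = Σ P(X=j) over j with P(X=j) ≤ P(X=9)
p-value (two-sided) = 0.58018
At α=0.05: p ≥ α → fail to reject H₀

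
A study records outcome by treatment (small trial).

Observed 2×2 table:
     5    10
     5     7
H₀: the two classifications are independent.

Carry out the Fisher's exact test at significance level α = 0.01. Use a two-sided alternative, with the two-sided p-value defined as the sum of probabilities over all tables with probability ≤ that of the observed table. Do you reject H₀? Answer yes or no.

Margins: r₁=15, r₂=12, c₁=10, c₂=17, n=27
p_obs = C(15,5)·C(12,5)/C(27,10); sum pmf over tables with pmf ≤ p_obs
p-value (two-sided) = 0.70633
At α=0.01: p ≥ α → fail to reject H₀

reject H₀: no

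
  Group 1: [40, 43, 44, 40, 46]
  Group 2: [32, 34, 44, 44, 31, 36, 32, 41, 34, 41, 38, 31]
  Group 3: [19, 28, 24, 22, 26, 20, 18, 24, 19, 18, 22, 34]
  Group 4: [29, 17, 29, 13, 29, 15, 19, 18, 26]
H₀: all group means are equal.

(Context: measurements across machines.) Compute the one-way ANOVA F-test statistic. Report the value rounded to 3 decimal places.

test statistic = 32.315

Group means [42.60, 36.50, 22.83, 21.67], grand mean 29.474
SSB = Σnᵢ(x̄ᵢ−x̄)² = 2531.607; SSW = ΣΣ(x−x̄ᵢ)² = 887.867
MSB = 2531.607/3 = 843.8690; MSW = 887.867/34 = 26.1137
F = MSB/MSW = 32.3152
df = (3, 34)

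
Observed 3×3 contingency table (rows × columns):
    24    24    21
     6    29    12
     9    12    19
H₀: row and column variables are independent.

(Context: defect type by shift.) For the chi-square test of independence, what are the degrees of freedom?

df = (r−1)(c−1) = (3−1)·(3−1) = 4

degrees of freedom = 4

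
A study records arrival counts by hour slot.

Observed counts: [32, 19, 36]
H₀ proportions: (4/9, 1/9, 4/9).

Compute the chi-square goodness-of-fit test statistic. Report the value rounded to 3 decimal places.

n = 87; E_i = n·p_i = [38.67, 9.67, 38.67]
χ² = (32−38.67)²/38.67 + (19−9.67)²/9.67 + (36−38.67)²/38.67 = 10.3448
df = 2

test statistic = 10.345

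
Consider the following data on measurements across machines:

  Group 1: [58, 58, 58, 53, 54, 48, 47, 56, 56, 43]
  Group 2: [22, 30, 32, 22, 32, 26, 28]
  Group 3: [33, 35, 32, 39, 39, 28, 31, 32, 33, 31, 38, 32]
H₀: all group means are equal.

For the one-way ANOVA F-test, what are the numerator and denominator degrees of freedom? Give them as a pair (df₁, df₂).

degrees of freedom = [2, 26]

k = 3 groups, N = 29 total
df = (k−1, N−k) = (3−1, 29−3) = (2, 26)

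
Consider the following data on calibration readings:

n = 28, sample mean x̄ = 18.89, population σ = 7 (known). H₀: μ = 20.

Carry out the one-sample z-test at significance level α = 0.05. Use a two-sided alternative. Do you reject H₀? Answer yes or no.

SE = σ/√n = 7/√28 = 1.3229
z = (x̄−μ₀)/SE = (18.89−20)/1.3229 = -0.8391
p-value (two-sided) = 0.40142
At α=0.05: p ≥ α → fail to reject H₀

reject H₀: no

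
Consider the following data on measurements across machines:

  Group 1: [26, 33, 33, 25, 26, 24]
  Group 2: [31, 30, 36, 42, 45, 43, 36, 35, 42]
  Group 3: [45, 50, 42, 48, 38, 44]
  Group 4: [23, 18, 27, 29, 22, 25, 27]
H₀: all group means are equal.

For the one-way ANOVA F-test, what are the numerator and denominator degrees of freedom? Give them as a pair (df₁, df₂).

degrees of freedom = [3, 24]

k = 4 groups, N = 28 total
df = (k−1, N−k) = (4−1, 28−4) = (3, 24)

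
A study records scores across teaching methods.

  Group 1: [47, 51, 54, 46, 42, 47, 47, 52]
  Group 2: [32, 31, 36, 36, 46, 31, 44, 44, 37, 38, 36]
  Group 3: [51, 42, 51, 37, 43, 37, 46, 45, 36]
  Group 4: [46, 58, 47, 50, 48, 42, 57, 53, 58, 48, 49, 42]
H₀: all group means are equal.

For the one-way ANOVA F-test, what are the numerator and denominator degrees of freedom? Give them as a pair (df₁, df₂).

degrees of freedom = [3, 36]

k = 4 groups, N = 40 total
df = (k−1, N−k) = (4−1, 40−4) = (3, 36)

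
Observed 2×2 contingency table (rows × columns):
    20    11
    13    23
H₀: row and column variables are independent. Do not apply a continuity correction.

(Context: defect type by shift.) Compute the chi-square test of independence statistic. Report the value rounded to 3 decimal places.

Row totals [31, 36], col totals [33, 34], n=67
χ² = (20−15.27)²/15.27 + (11−15.73)²/15.73 + (13−17.73)²/17.73 + (23−18.27)²/18.27 = 5.3770
df = 1

test statistic = 5.377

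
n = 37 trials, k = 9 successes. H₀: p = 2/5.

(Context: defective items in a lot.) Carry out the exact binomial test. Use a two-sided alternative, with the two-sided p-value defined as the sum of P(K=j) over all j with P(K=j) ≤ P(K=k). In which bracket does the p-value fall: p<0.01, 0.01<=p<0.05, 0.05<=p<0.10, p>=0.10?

p-value bracket: 0.05<=p<0.10

Exact binomial: n=37, k=9, p₀=2/5=0.4000
P(X=j) = C(n,j)·p₀^j·(1−p₀)^(n−j); p = Σ P(X=j) over j with P(X=j) ≤ P(X=9)
p-value (two-sided) = 0.06384
→ bracket: 0.05<=p<0.10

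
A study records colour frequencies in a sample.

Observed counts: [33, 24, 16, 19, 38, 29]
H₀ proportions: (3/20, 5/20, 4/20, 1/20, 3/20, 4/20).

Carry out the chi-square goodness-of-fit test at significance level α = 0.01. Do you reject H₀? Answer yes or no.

reject H₀: yes

n = 159; E_i = n·p_i = [23.85, 39.75, 31.80, 7.95, 23.85, 31.80]
χ² = (33−23.85)²/23.85 + (24−39.75)²/39.75 + (16−31.80)²/31.80 + (19−7.95)²/7.95 + (38−23.85)²/23.85 + (29−31.80)²/31.80 = 41.6017
df = 5
p-value (upper-tail) = 0.00000
At α=0.01: p < α → reject H₀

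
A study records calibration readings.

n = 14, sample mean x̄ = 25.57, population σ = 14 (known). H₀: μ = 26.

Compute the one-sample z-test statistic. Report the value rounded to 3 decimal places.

test statistic = -0.115

SE = σ/√n = 14/√14 = 3.7417
z = (x̄−μ₀)/SE = (25.57−26)/3.7417 = -0.1149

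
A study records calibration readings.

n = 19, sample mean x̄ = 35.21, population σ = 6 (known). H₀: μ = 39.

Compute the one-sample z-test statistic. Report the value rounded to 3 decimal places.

test statistic = -2.753

SE = σ/√n = 6/√19 = 1.3765
z = (x̄−μ₀)/SE = (35.21−39)/1.3765 = -2.7534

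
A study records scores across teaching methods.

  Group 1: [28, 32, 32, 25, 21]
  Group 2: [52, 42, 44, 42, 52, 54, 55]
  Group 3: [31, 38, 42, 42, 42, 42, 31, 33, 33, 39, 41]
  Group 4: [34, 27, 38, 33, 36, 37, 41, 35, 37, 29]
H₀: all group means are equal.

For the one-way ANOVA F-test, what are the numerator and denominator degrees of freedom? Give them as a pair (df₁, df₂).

k = 4 groups, N = 33 total
df = (k−1, N−k) = (4−1, 33−4) = (3, 29)

degrees of freedom = [3, 29]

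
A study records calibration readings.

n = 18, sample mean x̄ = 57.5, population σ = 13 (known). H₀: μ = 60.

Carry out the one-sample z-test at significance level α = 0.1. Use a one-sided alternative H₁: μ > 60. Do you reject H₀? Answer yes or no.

reject H₀: no

SE = σ/√n = 13/√18 = 3.0641
z = (x̄−μ₀)/SE = (57.5−60)/3.0641 = -0.8159
p-value (one-sided, H₁ greater) = 0.79272
At α=0.1: p ≥ α → fail to reject H₀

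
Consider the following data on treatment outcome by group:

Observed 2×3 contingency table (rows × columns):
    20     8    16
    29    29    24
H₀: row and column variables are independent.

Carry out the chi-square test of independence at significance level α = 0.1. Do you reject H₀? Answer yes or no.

reject H₀: no

Row totals [44, 82], col totals [49, 37, 40], n=126
χ² = (20−17.11)²/17.11 + (8−12.92)²/12.92 + (16−13.97)²/13.97 + (29−31.89)²/31.89 + (29−24.08)²/24.08 + (24−26.03)²/26.03 = 4.0830
df = 2
p-value (upper-tail) = 0.12983
At α=0.1: p ≥ α → fail to reject H₀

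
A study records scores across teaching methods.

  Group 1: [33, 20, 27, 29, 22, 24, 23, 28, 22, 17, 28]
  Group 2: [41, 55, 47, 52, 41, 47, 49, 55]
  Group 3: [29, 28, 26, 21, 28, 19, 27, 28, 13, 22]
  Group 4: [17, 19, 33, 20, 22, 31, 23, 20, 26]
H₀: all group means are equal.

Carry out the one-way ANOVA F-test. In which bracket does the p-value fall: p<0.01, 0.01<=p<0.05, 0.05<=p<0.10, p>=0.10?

p-value bracket: p<0.01

Group means [24.82, 48.38, 24.10, 23.44], grand mean 29.263
SSB = Σnᵢ(x̄ᵢ−x̄)² = 3710.735; SSW = ΣΣ(x−x̄ᵢ)² = 914.634
MSB = 3710.735/3 = 1236.9116; MSW = 914.634/34 = 26.9010
F = MSB/MSW = 45.9802
df = (3, 34)
p-value (upper-tail) = 0.00000
→ bracket: p<0.01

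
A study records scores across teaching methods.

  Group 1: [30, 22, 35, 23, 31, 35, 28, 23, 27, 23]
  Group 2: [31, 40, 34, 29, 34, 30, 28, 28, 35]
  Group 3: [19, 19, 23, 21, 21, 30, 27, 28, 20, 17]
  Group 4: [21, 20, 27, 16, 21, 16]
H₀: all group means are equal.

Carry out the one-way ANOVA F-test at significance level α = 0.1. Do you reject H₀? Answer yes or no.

Group means [27.70, 32.11, 22.50, 20.17], grand mean 26.057
SSB = Σnᵢ(x̄ᵢ−x̄)² = 691.563; SSW = ΣΣ(x−x̄ᵢ)² = 604.322
MSB = 691.563/3 = 230.5212; MSW = 604.322/31 = 19.4943
F = MSB/MSW = 11.8251
df = (3, 31)
p-value (upper-tail) = 0.00002
At α=0.1: p < α → reject H₀

reject H₀: yes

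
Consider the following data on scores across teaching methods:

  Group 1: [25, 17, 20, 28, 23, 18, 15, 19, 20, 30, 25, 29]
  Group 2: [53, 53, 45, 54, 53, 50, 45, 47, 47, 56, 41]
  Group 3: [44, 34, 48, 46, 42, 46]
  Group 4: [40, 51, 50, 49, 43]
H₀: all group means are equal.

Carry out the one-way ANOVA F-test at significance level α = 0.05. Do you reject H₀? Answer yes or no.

reject H₀: yes

Group means [22.42, 49.45, 43.33, 46.60], grand mean 38.412
SSB = Σnᵢ(x̄ᵢ−x̄)² = 4892.058; SSW = ΣΣ(x−x̄ᵢ)² = 716.177
MSB = 4892.058/3 = 1630.6860; MSW = 716.177/30 = 23.8726
F = MSB/MSW = 68.3079
df = (3, 30)
p-value (upper-tail) = 0.00000
At α=0.05: p < α → reject H₀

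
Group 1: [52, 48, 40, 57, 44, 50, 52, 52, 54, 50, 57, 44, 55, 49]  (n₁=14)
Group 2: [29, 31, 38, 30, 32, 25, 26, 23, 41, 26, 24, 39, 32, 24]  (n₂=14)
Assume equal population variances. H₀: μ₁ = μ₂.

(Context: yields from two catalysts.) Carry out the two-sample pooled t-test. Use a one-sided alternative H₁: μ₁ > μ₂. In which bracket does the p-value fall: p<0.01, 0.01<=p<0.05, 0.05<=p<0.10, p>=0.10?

p-value bracket: p<0.01

x̄₁=50.286, s₁=5.014, n₁=14
x̄₂=30.000, s₂=5.910, n₂=14
s_p² = [13·5.014² + 13·5.910²]/26 = 30.0330
SE = √(s_p²·(1/14+1/14)) = 2.0713
t = (50.286−30.000)/2.0713 = 9.7936
df = 26
p-value (one-sided, H₁ greater) = 0.00000
→ bracket: p<0.01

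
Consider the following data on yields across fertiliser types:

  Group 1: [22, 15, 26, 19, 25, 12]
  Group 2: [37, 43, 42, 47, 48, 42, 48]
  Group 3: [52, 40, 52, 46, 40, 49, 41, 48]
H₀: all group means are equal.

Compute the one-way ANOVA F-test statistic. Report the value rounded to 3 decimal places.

test statistic = 56.425

Group means [19.83, 43.86, 46.00], grand mean 37.810
SSB = Σnᵢ(x̄ᵢ−x̄)² = 2731.548; SSW = ΣΣ(x−x̄ᵢ)² = 435.690
MSB = 2731.548/2 = 1365.7738; MSW = 435.690/18 = 24.2050
F = MSB/MSW = 56.4252
df = (2, 18)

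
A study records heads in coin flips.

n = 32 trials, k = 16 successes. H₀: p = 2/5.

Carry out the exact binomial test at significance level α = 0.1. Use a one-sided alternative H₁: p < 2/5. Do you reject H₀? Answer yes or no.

Exact binomial: n=32, k=16, p₀=2/5=0.4000
P(X≤16) from Σ C(n,i)·p₀^i·(1−p₀)^(n−i)
p-value (one-sided, H₁ less) = 0.90803
At α=0.1: p ≥ α → fail to reject H₀

reject H₀: no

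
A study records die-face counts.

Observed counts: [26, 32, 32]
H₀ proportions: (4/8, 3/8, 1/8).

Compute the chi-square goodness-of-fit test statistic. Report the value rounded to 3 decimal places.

n = 90; E_i = n·p_i = [45.00, 33.75, 11.25]
χ² = (26−45.00)²/45.00 + (32−33.75)²/33.75 + (32−11.25)²/11.25 = 46.3852
df = 2

test statistic = 46.385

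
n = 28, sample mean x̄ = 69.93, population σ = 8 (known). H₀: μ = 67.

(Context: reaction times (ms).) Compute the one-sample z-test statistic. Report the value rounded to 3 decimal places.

SE = σ/√n = 8/√28 = 1.5119
z = (x̄−μ₀)/SE = (69.93−67)/1.5119 = 1.9380

test statistic = 1.938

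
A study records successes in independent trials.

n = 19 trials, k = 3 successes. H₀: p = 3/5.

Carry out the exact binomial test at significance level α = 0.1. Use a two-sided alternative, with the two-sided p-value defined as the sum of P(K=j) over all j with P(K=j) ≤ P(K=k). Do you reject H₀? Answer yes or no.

Exact binomial: n=19, k=3, p₀=3/5=0.6000
P(X=j) = C(n,j)·p₀^j·(1−p₀)^(n−j); p = Σ P(X=j) over j with P(X=j) ≤ P(X=3)
p-value (two-sided) = 0.00016
At α=0.1: p < α → reject H₀

reject H₀: yes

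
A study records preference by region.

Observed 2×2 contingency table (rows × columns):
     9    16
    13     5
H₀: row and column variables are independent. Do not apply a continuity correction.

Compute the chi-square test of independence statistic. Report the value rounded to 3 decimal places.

Row totals [25, 18], col totals [22, 21], n=43
χ² = (9−12.79)²/12.79 + (16−12.21)²/12.21 + (13−9.21)²/9.21 + (5−8.79)²/8.79 = 5.4953
df = 1

test statistic = 5.495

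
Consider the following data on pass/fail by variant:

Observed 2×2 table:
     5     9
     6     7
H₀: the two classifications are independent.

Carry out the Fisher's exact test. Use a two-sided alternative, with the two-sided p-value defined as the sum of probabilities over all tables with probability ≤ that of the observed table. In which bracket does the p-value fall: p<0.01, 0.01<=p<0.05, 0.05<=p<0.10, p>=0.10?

p-value bracket: p>=0.10

Margins: r₁=14, r₂=13, c₁=11, c₂=16, n=27
p_obs = C(14,5)·C(13,6)/C(27,11); sum pmf over tables with pmf ≤ p_obs
p-value (two-sided) = 0.70357
→ bracket: p>=0.10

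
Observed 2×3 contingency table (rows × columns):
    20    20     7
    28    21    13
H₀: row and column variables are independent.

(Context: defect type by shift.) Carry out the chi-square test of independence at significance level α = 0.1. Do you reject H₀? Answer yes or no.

Row totals [47, 62], col totals [48, 41, 20], n=109
χ² = (20−20.70)²/20.70 + (20−17.68)²/17.68 + (7−8.62)²/8.62 + (28−27.30)²/27.30 + (21−23.32)²/23.32 + (13−11.38)²/11.38 = 1.1146
df = 2
p-value (upper-tail) = 0.57275
At α=0.1: p ≥ α → fail to reject H₀

reject H₀: no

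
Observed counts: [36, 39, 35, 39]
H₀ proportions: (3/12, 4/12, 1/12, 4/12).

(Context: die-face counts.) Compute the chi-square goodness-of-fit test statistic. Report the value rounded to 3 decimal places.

test statistic = 45.698

n = 149; E_i = n·p_i = [37.25, 49.67, 12.42, 49.67]
χ² = (36−37.25)²/37.25 + (39−49.67)²/49.67 + (35−12.42)²/12.42 + (39−49.67)²/49.67 = 45.6980
df = 3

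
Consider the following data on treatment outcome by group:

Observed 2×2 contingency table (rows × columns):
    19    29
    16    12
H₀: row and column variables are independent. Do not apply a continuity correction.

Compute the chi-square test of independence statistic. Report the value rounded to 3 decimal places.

test statistic = 2.195

Row totals [48, 28], col totals [35, 41], n=76
χ² = (19−22.11)²/22.11 + (29−25.89)²/25.89 + (16−12.89)²/12.89 + (12−15.11)²/15.11 = 2.1948
df = 1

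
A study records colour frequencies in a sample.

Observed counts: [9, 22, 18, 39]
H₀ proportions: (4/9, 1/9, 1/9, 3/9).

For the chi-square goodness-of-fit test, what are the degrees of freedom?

degrees of freedom = 3

df = k − 1 = 4 − 1 = 3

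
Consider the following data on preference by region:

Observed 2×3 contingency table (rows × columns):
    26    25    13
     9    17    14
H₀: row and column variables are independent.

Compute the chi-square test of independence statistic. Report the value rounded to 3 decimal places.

test statistic = 4.520

Row totals [64, 40], col totals [35, 42, 27], n=104
χ² = (26−21.54)²/21.54 + (25−25.85)²/25.85 + (13−16.62)²/16.62 + (9−13.46)²/13.46 + (17−16.15)²/16.15 + (14−10.38)²/10.38 = 4.5203
df = 2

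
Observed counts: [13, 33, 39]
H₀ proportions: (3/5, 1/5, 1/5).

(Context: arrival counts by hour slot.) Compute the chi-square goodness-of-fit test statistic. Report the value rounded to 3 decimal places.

n = 85; E_i = n·p_i = [51.00, 17.00, 17.00]
χ² = (13−51.00)²/51.00 + (33−17.00)²/17.00 + (39−17.00)²/17.00 = 71.8431
df = 2

test statistic = 71.843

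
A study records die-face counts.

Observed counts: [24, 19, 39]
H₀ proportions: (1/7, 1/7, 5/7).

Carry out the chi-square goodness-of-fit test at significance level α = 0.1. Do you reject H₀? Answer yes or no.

reject H₀: yes

n = 82; E_i = n·p_i = [11.71, 11.71, 58.57]
χ² = (24−11.71)²/11.71 + (19−11.71)²/11.71 + (39−58.57)²/58.57 = 23.9561
df = 2
p-value (upper-tail) = 0.00001
At α=0.1: p < α → reject H₀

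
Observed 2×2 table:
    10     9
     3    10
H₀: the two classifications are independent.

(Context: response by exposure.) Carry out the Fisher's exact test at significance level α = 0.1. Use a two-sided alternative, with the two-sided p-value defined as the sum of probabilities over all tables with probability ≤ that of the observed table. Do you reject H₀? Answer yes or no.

reject H₀: no

Margins: r₁=19, r₂=13, c₁=13, c₂=19, n=32
p_obs = C(19,10)·C(13,3)/C(32,13); sum pmf over tables with pmf ≤ p_obs
p-value (two-sided) = 0.14689
At α=0.1: p ≥ α → fail to reject H₀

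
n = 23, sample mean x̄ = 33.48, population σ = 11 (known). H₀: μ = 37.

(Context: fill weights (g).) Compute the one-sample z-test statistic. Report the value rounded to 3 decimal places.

SE = σ/√n = 11/√23 = 2.2937
z = (x̄−μ₀)/SE = (33.48−37)/2.2937 = -1.5347

test statistic = -1.535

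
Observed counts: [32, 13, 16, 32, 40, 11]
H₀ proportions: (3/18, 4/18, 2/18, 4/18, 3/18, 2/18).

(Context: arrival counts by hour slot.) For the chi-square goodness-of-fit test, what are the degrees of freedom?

degrees of freedom = 5

df = k − 1 = 6 − 1 = 5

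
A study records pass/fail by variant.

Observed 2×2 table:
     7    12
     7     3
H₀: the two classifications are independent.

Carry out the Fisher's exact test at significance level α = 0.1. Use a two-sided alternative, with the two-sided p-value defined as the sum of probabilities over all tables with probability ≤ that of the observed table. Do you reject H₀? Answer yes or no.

reject H₀: no

Margins: r₁=19, r₂=10, c₁=14, c₂=15, n=29
p_obs = C(19,7)·C(10,7)/C(29,14); sum pmf over tables with pmf ≤ p_obs
p-value (two-sided) = 0.12814
At α=0.1: p ≥ α → fail to reject H₀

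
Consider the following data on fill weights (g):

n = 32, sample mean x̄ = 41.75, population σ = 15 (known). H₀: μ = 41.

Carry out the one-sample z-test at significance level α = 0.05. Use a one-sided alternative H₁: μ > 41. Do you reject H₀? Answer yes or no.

reject H₀: no

SE = σ/√n = 15/√32 = 2.6517
z = (x̄−μ₀)/SE = (41.75−41)/2.6517 = 0.2828
p-value (one-sided, H₁ greater) = 0.38865
At α=0.05: p ≥ α → fail to reject H₀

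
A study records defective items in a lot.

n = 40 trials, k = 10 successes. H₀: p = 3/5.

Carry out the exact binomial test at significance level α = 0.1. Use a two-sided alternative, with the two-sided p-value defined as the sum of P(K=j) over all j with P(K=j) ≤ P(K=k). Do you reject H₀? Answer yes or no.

Exact binomial: n=40, k=10, p₀=3/5=0.6000
P(X=j) = C(n,j)·p₀^j·(1−p₀)^(n−j); p = Σ P(X=j) over j with P(X=j) ≤ P(X=10)
p-value (two-sided) = 0.00001
At α=0.1: p < α → reject H₀

reject H₀: yes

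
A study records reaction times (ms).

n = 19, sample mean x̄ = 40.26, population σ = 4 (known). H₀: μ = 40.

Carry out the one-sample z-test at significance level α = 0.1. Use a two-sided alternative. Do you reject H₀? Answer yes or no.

SE = σ/√n = 4/√19 = 0.9177
z = (x̄−μ₀)/SE = (40.26−40)/0.9177 = 0.2833
p-value (two-sided) = 0.77693
At α=0.1: p ≥ α → fail to reject H₀

reject H₀: no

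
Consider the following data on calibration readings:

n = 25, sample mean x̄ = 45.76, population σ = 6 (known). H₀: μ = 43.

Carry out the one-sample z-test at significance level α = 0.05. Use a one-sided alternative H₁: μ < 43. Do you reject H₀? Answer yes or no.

reject H₀: no

SE = σ/√n = 6/√25 = 1.2000
z = (x̄−μ₀)/SE = (45.76−43)/1.2000 = 2.3000
p-value (one-sided, H₁ less) = 0.98928
At α=0.05: p ≥ α → fail to reject H₀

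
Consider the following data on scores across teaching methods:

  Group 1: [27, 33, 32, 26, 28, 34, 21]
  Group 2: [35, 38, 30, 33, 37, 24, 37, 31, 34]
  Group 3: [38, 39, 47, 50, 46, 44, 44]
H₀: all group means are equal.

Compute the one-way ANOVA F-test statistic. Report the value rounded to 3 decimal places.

test statistic = 22.180

Group means [28.71, 33.22, 44.00], grand mean 35.130
SSB = Σnᵢ(x̄ᵢ−x̄)² = 871.625; SSW = ΣΣ(x−x̄ᵢ)² = 392.984
MSB = 871.625/2 = 435.8123; MSW = 392.984/20 = 19.6492
F = MSB/MSW = 22.1796
df = (2, 20)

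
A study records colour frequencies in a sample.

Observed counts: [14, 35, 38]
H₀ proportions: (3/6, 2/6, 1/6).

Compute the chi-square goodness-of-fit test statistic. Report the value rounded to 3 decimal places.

test statistic = 59.333

n = 87; E_i = n·p_i = [43.50, 29.00, 14.50]
χ² = (14−43.50)²/43.50 + (35−29.00)²/29.00 + (38−14.50)²/14.50 = 59.3333
df = 2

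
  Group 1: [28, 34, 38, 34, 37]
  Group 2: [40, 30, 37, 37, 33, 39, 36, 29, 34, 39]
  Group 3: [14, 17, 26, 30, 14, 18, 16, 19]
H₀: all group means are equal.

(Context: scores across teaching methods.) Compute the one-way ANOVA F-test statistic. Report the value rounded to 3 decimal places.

test statistic = 30.587

Group means [34.20, 35.40, 19.25], grand mean 29.522
SSB = Σnᵢ(x̄ᵢ−x̄)² = 1299.039; SSW = ΣΣ(x−x̄ᵢ)² = 424.700
MSB = 1299.039/2 = 649.5196; MSW = 424.700/20 = 21.2350
F = MSB/MSW = 30.5872
df = (2, 20)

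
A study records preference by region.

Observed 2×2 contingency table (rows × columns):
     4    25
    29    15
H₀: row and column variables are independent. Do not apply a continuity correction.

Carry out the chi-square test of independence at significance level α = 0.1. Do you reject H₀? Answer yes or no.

Row totals [29, 44], col totals [33, 40], n=73
χ² = (4−13.11)²/13.11 + (25−15.89)²/15.89 + (29−19.89)²/19.89 + (15−24.11)²/24.11 = 19.1664
df = 1
p-value (upper-tail) = 0.00001
At α=0.1: p < α → reject H₀

reject H₀: yes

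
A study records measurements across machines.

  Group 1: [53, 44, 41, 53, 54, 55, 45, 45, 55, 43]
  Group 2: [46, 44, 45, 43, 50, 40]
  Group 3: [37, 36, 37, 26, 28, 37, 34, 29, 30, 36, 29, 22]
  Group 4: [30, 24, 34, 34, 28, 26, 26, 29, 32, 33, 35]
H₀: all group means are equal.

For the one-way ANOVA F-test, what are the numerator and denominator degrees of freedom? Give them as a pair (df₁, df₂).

degrees of freedom = [3, 35]

k = 4 groups, N = 39 total
df = (k−1, N−k) = (4−1, 39−4) = (3, 35)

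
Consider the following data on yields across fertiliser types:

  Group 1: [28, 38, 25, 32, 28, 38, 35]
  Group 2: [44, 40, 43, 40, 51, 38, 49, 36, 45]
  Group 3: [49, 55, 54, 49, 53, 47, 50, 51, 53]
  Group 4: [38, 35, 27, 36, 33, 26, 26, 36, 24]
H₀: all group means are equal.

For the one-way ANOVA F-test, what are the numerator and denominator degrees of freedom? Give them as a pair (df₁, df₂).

degrees of freedom = [3, 30]

k = 4 groups, N = 34 total
df = (k−1, N−k) = (4−1, 34−4) = (3, 30)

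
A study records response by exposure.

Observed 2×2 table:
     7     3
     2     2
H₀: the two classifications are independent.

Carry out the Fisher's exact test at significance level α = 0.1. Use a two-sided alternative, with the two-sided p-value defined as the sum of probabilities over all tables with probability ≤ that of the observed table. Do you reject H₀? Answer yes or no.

Margins: r₁=10, r₂=4, c₁=9, c₂=5, n=14
p_obs = C(10,7)·C(4,2)/C(14,9); sum pmf over tables with pmf ≤ p_obs
p-value (two-sided) = 0.58042
At α=0.1: p ≥ α → fail to reject H₀

reject H₀: no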